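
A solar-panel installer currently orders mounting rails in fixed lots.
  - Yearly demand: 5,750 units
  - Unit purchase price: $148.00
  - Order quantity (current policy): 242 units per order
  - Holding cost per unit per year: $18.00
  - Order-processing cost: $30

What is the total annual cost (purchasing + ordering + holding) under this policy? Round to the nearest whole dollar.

$853,891

Orders/yr = 5,750/242 = 23.760; ordering cost = 23.760 × $30 = $712.81
Average inventory = 242/2 = 121; holding cost = 121 × $18 = $2,178.00
Purchase cost = D·C = 5,750 × 148 = $851,000.00
Total = $712.81 + $2,178.00 + $851,000.00 = $853,890.81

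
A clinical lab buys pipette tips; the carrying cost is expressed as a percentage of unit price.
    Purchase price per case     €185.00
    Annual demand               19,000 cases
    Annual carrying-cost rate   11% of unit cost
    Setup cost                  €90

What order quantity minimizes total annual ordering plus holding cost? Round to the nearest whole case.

410 cases

Holding cost per case per year: H = 11% × €185 = €20.3500
Optimal lot size Q* = (2 × 19,000 × €90 / €20.35)^½ ≈ 409.95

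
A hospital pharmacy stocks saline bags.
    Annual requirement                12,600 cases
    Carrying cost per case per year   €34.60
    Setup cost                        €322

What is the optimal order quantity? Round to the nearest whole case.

Optimal lot size Q* = (2 × 12,600 × €322 / €34.6)^½ ≈ 484.27

484 cases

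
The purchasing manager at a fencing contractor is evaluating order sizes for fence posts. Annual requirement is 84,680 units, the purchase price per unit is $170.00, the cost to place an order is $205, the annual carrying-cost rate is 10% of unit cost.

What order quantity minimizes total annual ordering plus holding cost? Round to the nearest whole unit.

1,429 units

Carrying cost H = $170 × 10% = $17.0000/unit/yr
2DS/H = 2·84,680·205/17 = 2,042,282.35
EOQ = √2,042,282.35 ≈ 1,429.08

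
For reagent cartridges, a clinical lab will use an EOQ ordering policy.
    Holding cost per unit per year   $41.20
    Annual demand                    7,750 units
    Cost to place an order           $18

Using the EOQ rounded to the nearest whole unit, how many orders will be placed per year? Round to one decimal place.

94.5 orders per year

Optimal lot size Q* = (2 × 7,750 × $18 / $41.2)^½ ≈ 82.29 → Q = 82
N = D/Q = 7,750/82 ≈ 94.512 orders/yr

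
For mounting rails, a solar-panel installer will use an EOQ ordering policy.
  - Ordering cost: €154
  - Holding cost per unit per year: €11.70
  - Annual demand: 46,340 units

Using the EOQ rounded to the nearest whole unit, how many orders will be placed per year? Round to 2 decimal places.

41.97 orders per year

EOQ = √(2DS/H) = √(2 × 46,340 × 154 / 11.7)
    = √(1,219,890.60) ≈ 1,104.49 → Q = 1,104
N = D/Q = 46,340/1,104 ≈ 41.975 orders/yr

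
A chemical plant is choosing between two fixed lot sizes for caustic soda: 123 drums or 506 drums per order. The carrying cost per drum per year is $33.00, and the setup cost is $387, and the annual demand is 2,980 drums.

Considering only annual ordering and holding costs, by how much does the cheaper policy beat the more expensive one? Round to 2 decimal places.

TC(Q) = (D/Q)S + (Q/2)H
TC(123) = (2,980/123)×387 + (123/2)×33 = $11,405.60
TC(506) = (2,980/506)×387 + (506/2)×33 = $10,628.17
Cheaper: Q = 506.  Difference = $777.43

$777.43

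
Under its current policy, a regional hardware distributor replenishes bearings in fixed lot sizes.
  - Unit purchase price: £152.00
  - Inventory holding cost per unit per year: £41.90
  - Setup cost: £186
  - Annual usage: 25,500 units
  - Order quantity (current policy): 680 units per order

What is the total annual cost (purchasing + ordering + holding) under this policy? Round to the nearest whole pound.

Annual ordering cost = (D/Q)·S = (25,500/680) × 186 = £6,975.00
Annual holding cost  = (Q/2)·H = (680/2) × 41.9 = £14,246.00
Purchase cost = D·C = 25,500 × 152 = £3,876,000.00
Total = £6,975.00 + £14,246.00 + £3,876,000.00 = £3,897,221.00

£3,897,221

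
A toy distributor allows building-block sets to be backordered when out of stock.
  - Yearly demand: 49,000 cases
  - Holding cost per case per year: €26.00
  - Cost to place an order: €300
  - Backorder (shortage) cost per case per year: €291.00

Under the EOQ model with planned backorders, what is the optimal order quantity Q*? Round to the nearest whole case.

1,110 cases

Basic EOQ = √(2·49,000·300/26) = 1,063.376
Backorder adjustment √((H+b)/b) = √((26+291)/291) = 1.0437
Q* = 1,063.376 × 1.0437 ≈ 1,109.86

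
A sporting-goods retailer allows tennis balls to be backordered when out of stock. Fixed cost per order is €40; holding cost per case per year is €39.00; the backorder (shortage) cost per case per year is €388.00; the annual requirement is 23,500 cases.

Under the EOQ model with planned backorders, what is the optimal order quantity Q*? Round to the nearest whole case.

230 cases

Basic EOQ = √(2·23,500·40/39) = 219.557
Backorder adjustment √((H+b)/b) = √((39+388)/388) = 1.0491
Q* = 219.557 × 1.0491 ≈ 230.33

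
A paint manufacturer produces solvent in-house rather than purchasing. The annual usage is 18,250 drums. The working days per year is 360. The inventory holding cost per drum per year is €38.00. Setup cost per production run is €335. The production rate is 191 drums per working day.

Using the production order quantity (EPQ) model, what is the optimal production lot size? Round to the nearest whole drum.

Daily demand d = 18,250/360 = 50.694; p = 191; 1 − d/p = 0.73458
EPQ = √(2DS / (H(1 − d/p)))
    = √(2 × 18,250 × 335 / (38 × 0.73458)) ≈ 661.84

662 drums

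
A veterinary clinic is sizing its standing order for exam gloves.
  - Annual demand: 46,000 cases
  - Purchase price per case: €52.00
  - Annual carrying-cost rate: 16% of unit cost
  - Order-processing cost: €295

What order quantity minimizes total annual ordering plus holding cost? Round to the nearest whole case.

Holding cost per case per year: H = 16% × €52 = €8.3200
Q* = √(2·D·S / H) = √(2·46,000·295 / 8.32) = √3,262,019.2 ≈ 1,806.11

1,806 cases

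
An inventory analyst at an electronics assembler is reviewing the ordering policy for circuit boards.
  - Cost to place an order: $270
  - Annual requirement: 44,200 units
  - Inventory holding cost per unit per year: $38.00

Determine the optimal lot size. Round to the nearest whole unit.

Q* = √(2·D·S / H) = √(2·44,200·270 / 38) = √628,105.3 ≈ 792.53

793 units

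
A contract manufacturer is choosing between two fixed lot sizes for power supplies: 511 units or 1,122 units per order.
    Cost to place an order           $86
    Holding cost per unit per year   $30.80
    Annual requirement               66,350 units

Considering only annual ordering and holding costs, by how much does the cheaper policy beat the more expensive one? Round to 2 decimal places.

TC(Q) = (D/Q)S + (Q/2)H
TC(511) = (66,350/511)×86 + (511/2)×30.8 = $19,035.94
TC(1,122) = (66,350/1,122)×86 + (1,122/2)×30.8 = $22,364.45
|ΔTC| = |$19,035.94 − $22,364.45| = $3,328.51

$3,328.51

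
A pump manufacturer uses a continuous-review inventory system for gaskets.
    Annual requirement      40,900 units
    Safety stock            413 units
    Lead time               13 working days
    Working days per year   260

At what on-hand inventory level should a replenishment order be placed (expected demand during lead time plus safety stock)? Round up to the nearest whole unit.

2,458 units

Daily demand d = 40,900 / 260 = 157.308 units/day
Demand during lead time = 157.308 × 13 = 2,045.00
Reorder point = 2,045.00 + 413 = 2,458.00 → round up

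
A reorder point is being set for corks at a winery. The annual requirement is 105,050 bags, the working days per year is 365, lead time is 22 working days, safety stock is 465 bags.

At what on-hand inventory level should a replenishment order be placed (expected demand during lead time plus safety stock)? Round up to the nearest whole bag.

Daily demand d = 105,050 / 365 = 287.808 bags/day
Demand during lead time = 287.808 × 22 = 6,331.78
Reorder point = 6,331.78 + 465 = 6,796.78 → round up

6,797 bags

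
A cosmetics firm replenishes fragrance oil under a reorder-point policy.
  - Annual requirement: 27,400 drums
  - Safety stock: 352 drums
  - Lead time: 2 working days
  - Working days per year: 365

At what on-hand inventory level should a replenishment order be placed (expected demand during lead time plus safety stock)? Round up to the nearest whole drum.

Daily demand d = 27,400 / 365 = 75.068 drums/day
Demand during lead time = 75.068 × 2 = 150.14
Reorder point = 150.14 + 352 = 502.14 → round up

503 drums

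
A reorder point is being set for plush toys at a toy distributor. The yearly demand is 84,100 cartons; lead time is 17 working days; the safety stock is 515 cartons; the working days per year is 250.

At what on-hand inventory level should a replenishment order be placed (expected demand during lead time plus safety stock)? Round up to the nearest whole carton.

Daily demand d = 84,100 / 250 = 336.400 cartons/day
Demand during lead time = 336.400 × 17 = 5,718.80
Reorder point = 5,718.80 + 515 = 6,233.80 → round up

6,234 cartons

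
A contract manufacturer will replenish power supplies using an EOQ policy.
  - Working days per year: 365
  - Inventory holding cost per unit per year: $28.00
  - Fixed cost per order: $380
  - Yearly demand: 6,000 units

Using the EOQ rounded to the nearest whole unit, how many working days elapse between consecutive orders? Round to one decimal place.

24.6 days

2DS/H = 2·6,000·380/28 = 162,857.14
EOQ = √162,857.14 ≈ 403.56 → Q = 404 units
Cycle time = (working days × Q)/D = (365 × 404) / 6,000 = 24.577 days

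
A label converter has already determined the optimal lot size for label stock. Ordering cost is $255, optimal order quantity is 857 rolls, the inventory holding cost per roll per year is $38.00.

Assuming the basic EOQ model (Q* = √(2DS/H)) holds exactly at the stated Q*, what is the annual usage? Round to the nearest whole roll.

54,724 rolls per year

From Q* = √(2DS/H) ⇒ Q*² = 2DS/H.
D = Q²H / (2S) = 857² × 38 / (2 × 255) = 54,723.65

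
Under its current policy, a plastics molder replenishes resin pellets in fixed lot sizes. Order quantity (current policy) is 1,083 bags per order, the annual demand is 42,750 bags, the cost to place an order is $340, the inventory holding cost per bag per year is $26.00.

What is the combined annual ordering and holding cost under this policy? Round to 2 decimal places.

Orders/yr = 42,750/1,083 = 39.474; ordering cost = 39.474 × $340 = $13,421.05
Average inventory = 1,083/2 = 541.5; holding cost = 541.5 × $26 = $14,079.00
Total = $13,421.05 + $14,079.00 = $27,500.05

$27,500.05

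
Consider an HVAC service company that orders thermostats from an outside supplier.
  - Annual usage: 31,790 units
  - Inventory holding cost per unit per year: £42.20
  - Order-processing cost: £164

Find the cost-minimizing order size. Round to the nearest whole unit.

497 units

Q* = √(2·D·S / H) = √(2·31,790·164 / 42.2) = √247,088.2 ≈ 497.08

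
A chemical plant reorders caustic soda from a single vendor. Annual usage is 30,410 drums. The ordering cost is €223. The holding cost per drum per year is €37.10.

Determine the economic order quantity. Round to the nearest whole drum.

605 drums

EOQ = √(2DS/H) = √(2 × 30,410 × 223 / 37.1)
    = √(365,575.74) ≈ 604.63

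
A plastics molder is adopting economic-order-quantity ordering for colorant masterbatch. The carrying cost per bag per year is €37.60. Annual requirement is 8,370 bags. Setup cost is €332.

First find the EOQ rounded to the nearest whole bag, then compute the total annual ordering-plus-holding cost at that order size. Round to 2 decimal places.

€14,455.76

EOQ = √(2DS/H) = √(2 × 8,370 × 332 / 37.6)
    = √(147,810.64) ≈ 384.46 → Q = 384 bags
Annual ordering cost = (D/Q)·S = (8,370/384) × 332 = €7,236.56
Annual holding cost  = (Q/2)·H = (384/2) × 37.6 = €7,219.20
Total = €7,236.56 + €7,219.20 = €14,455.76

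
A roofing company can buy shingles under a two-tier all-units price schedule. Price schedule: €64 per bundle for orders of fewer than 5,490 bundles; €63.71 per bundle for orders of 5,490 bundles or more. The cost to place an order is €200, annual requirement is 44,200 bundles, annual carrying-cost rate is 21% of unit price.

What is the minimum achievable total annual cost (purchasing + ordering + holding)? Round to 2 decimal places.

H₁ = 21%×€64 = €13.4400;  H₂ = 21%×€63.71 = €13.3791
EOQ₁ = √(2×44,200×200/13.4400) = 1,146.94  (< 5,490, feasible at tier 1)
EOQ₂ = √(2×44,200×200/13.3791) = 1,149.55  (< 5,490 → use Q = 5,490 at tier-2 price)
TC(tier 1 (EOQ₁), Q≈1,146.9) = €2,844,214.90
TC(tier 2, Q≈5,490.0) = €2,854,317.83
Minimum at tier 1 (EOQ₁): €2,844,214.90

€2,844,214.90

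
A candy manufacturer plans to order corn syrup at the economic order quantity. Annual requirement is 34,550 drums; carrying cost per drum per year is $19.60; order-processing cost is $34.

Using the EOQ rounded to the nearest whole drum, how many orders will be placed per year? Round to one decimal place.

Q* = √(2·D·S / H) = √(2·34,550·34 / 19.6) = √119,867.3 ≈ 346.22 → Q = 346
N = D/Q = 34,550/346 ≈ 99.855 orders/yr

99.9 orders per year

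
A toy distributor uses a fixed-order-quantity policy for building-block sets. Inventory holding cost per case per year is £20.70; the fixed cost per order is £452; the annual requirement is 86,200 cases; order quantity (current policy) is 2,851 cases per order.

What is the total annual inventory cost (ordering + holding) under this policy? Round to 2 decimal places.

£43,174.07

Annual ordering cost = (D/Q)·S = (86,200/2,851) × 452 = £13,666.22
Annual holding cost  = (Q/2)·H = (2,851/2) × 20.7 = £29,507.85
Total = £13,666.22 + £29,507.85 = £43,174.07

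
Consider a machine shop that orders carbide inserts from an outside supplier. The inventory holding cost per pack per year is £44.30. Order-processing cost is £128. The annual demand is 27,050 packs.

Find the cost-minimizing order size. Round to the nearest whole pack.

395 packs

Q* = √(2·D·S / H) = √(2·27,050·128 / 44.3) = √156,316.0 ≈ 395.37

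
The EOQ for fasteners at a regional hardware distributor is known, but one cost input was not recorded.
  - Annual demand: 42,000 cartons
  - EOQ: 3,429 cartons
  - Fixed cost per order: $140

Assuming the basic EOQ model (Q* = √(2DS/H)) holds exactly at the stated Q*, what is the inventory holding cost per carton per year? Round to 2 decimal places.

EOQ relation: Q² = 2DS/H, so rearrange for the unknown.
H = 2DS / Q² = 2 × 42,000 × 140 / 3,429² = 1.0002

$1.00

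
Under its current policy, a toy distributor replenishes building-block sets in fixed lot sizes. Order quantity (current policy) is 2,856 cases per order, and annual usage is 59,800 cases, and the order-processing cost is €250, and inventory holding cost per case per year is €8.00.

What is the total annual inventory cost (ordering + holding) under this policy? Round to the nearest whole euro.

€16,659

Ordering: D/Q × S = 59,800/2,856 × €250 = €5,234.59
Holding:  Q/2 × H = 2,856/2 × €8 = €11,424.00
Total = €5,234.59 + €11,424.00 = €16,658.59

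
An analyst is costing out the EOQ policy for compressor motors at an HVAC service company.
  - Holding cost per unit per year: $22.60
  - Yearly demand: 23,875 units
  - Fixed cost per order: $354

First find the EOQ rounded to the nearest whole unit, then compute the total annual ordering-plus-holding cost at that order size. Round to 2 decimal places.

2DS/H = 2·23,875·354/22.6 = 747,942.48
EOQ = √747,942.48 ≈ 864.84 → Q = 865 units
Annual ordering cost = (D/Q)·S = (23,875/865) × 354 = $9,770.81
Annual holding cost  = (Q/2)·H = (865/2) × 22.6 = $9,774.50
Total = $9,770.81 + $9,774.50 = $19,545.31

$19,545.31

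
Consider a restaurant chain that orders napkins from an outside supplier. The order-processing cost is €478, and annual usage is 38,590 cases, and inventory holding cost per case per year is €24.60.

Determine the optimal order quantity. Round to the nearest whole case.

2DS/H = 2·38,590·478/24.6 = 1,499,676.42
EOQ = √1,499,676.42 ≈ 1,224.61

1,225 cases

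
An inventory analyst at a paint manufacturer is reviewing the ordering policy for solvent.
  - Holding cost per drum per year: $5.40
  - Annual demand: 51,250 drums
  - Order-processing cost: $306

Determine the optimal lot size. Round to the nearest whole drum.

2,410 drums

EOQ = √(2DS/H) = √(2 × 51,250 × 306 / 5.4)
    = √(5,808,333.33) ≈ 2,410.05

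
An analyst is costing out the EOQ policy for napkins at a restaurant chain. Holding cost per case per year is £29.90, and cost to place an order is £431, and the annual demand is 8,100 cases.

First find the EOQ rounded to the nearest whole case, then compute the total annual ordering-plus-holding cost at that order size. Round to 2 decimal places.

Optimal lot size Q* = (2 × 8,100 × £431 / £29.9)^½ ≈ 483.24 → Q = 483 cases
Annual ordering cost = (D/Q)·S = (8,100/483) × 431 = £7,227.95
Annual holding cost  = (Q/2)·H = (483/2) × 29.9 = £7,220.85
Total = £7,227.95 + £7,220.85 = £14,448.80

£14,448.80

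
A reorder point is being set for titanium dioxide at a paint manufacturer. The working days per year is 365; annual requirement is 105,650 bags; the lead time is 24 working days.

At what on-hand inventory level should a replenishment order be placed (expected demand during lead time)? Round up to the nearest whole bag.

Daily demand d = 105,650 / 365 = 289.452 bags/day
Demand during lead time = 289.452 × 24 = 6,946.85
Reorder point = 6,946.85 → round up

6,947 bags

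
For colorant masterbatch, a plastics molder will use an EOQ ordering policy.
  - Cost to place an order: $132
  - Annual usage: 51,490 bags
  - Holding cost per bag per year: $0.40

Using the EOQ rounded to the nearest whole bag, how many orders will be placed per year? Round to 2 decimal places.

Q* = √(2·D·S / H) = √(2·51,490·132 / 0.4) = √33,983,400.0 ≈ 5,829.53 → Q = 5,830
N = D/Q = 51,490/5,830 ≈ 8.832 orders/yr

8.83 orders per year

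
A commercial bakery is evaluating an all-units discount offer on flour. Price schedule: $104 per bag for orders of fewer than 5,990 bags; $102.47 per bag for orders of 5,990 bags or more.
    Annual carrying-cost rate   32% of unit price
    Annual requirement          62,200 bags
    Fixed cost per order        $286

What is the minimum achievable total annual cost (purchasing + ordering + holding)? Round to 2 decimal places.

$6,474,811.06

H₁ = 32%×$104 = $33.2800;  H₂ = 32%×$102.47 = $32.7904
EOQ₁ = √(2×62,200×286/33.2800) = 1,033.95  (< 5,990, feasible at tier 1)
EOQ₂ = √(2×62,200×286/32.7904) = 1,041.65  (< 5,990 → use Q = 5,990 at tier-2 price)
TC(tier 1 (EOQ₁), Q≈1,034.0) = $6,503,210.02
TC(tier 2, Q≈5,990.0) = $6,474,811.06
Minimum at tier 2: $6,474,811.06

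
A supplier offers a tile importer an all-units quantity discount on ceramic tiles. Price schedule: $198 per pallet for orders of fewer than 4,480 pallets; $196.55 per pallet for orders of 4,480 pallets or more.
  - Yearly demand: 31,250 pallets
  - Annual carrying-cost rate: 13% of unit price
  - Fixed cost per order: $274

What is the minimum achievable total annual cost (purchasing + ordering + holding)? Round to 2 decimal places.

$6,201,334.13

H₁ = 13%×$198 = $25.7400;  H₂ = 13%×$196.55 = $25.5515
EOQ₁ = √(2×31,250×274/25.7400) = 815.66  (< 4,480, feasible at tier 1)
EOQ₂ = √(2×31,250×274/25.5515) = 818.67  (< 4,480 → use Q = 4,480 at tier-2 price)
TC(tier 1 (EOQ₁), Q≈815.7) = $6,208,495.18
TC(tier 2, Q≈4,480.0) = $6,201,334.13
Minimum at tier 2: $6,201,334.13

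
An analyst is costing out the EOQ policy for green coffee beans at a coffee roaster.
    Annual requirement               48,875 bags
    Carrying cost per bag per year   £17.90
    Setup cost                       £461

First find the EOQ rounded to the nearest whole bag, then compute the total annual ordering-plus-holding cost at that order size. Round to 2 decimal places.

£28,401.11

Q* = √(2·D·S / H) = √(2·48,875·461 / 17.9) = √2,517,472.1 ≈ 1,586.65 → Q = 1,587 bags
Annual ordering cost = (D/Q)·S = (48,875/1,587) × 461 = £14,197.46
Annual holding cost  = (Q/2)·H = (1,587/2) × 17.9 = £14,203.65
Total = £14,197.46 + £14,203.65 = £28,401.11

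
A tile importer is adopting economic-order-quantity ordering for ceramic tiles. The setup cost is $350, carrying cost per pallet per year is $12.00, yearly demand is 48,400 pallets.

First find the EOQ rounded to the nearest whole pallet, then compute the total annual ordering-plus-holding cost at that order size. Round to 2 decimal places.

EOQ = √(2DS/H) = √(2 × 48,400 × 350 / 12)
    = √(2,823,333.33) ≈ 1,680.28 → Q = 1,680 pallets
Annual ordering cost = (D/Q)·S = (48,400/1,680) × 350 = $10,083.33
Annual holding cost  = (Q/2)·H = (1,680/2) × 12 = $10,080.00
Total = $10,083.33 + $10,080.00 = $20,163.33

$20,163.33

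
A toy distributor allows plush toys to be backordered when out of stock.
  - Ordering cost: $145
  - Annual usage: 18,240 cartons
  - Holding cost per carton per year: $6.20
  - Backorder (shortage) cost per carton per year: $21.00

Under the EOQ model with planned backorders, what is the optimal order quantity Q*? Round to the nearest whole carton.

Q* = √(2DS/H) · √((H + b)/b)
   = √(2 × 18,240 × 145 / 6.2) · √((6.2 + 21) / 21)
   = 923.667 × 1.1381 ≈ 1,051.21

1,051 cartons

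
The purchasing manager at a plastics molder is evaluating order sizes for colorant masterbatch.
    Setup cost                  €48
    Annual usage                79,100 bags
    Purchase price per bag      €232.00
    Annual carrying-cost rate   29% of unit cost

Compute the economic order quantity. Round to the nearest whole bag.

H = i·C = 0.29 × €232 = €67.2800 per bag-year
EOQ = √(2DS/H) = √(2 × 79,100 × 48 / 67.28)
    = √(112,865.64) ≈ 335.95

336 bags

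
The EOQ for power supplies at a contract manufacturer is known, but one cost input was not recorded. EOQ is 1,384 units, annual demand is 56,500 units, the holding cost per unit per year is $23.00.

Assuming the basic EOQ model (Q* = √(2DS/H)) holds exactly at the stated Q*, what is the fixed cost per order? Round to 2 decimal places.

EOQ relation: Q² = 2DS/H, so rearrange for the unknown.
S = Q²H / (2D) = 1,384² × 23 / (2 × 56,500) = 389.8716

$389.87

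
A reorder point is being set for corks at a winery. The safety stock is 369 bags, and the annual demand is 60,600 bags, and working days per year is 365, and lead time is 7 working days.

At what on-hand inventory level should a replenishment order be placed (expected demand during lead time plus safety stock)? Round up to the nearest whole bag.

Daily demand d = 60,600 / 365 = 166.027 bags/day
Demand during lead time = 166.027 × 7 = 1,162.19
Reorder point = 1,162.19 + 369 = 1,531.19 → round up

1,532 bags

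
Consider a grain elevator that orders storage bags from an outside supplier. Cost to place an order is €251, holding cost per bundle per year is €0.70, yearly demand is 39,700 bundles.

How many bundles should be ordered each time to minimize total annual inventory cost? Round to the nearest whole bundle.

EOQ = √(2DS/H) = √(2 × 39,700 × 251 / 0.7)
    = √(28,470,571.43) ≈ 5,335.78

5,336 bundles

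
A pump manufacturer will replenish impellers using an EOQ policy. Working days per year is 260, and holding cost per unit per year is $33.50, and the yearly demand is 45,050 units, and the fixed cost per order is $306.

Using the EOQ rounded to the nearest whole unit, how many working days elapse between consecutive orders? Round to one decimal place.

5.2 days

Optimal lot size Q* = (2 × 45,050 × $306 / $33.5)^½ ≈ 907.20 → Q = 907 units
T = Q/D × 260 days = 907/45,050 × 260 = 5.235 days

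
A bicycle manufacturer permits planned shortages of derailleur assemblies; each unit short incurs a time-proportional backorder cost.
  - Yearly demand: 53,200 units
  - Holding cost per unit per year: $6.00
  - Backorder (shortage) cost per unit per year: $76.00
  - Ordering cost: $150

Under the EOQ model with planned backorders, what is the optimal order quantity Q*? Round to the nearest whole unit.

1,694 units

Q* = √(2DS/H) · √((H + b)/b)
   = √(2 × 53,200 × 150 / 6) · √((6 + 76) / 76)
   = 1,630.951 × 1.0387 ≈ 1,694.11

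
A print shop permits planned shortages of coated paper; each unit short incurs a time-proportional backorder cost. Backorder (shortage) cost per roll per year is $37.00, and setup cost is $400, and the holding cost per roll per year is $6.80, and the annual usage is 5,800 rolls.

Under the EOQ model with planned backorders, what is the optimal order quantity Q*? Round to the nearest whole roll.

Q* = √(2DS/H) · √((H + b)/b)
   = √(2 × 5,800 × 400 / 6.8) · √((6.8 + 37) / 37)
   = 826.047 × 1.0880 ≈ 898.75

899 rolls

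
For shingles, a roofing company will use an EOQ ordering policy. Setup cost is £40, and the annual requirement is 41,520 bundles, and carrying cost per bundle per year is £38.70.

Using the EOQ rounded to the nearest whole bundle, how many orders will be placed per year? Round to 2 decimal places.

141.71 orders per year

Q* = √(2·D·S / H) = √(2·41,520·40 / 38.7) = √85,829.5 ≈ 292.97 → Q = 293
N = D/Q = 41,520/293 ≈ 141.706 orders/yr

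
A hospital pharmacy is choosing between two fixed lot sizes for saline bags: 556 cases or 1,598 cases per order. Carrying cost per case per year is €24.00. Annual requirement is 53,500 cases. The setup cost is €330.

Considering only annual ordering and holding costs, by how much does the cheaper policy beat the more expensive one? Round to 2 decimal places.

Annual cost at Q: ordering D·S/Q plus holding Q·H/2.
TC(556) = (53,500/556)×330 + (556/2)×24 = €38,425.60
TC(1,598) = (53,500/1,598)×330 + (1,598/2)×24 = €30,224.19
Lots of 1,598 are cheaper by €8,201.41.

€8,201.41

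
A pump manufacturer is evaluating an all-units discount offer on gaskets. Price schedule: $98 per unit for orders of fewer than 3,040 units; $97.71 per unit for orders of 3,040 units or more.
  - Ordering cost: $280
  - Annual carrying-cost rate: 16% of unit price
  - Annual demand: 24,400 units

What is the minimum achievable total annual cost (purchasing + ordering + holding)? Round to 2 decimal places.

$2,405,837.33

H₁ = 16%×$98 = $15.6800;  H₂ = 16%×$97.71 = $15.6336
EOQ₁ = √(2×24,400×280/15.6800) = 933.50  (< 3,040, feasible at tier 1)
EOQ₂ = √(2×24,400×280/15.6336) = 934.89  (< 3,040 → use Q = 3,040 at tier-2 price)
TC(tier 1 (EOQ₁), Q≈933.5) = $2,405,837.33
TC(tier 2, Q≈3,040.0) = $2,410,134.44
Minimum at tier 1 (EOQ₁): $2,405,837.33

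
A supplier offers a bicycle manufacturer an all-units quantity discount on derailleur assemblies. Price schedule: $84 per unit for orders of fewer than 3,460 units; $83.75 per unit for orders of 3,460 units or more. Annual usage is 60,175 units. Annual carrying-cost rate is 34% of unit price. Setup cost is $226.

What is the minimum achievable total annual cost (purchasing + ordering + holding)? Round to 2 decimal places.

H₁ = 34%×$84 = $28.5600;  H₂ = 34%×$83.75 = $28.4750
EOQ₁ = √(2×60,175×226/28.5600) = 975.88  (< 3,460, feasible at tier 1)
EOQ₂ = √(2×60,175×226/28.4750) = 977.34  (< 3,460 → use Q = 3,460 at tier-2 price)
TC(tier 1 (EOQ₁), Q≈975.9) = $5,082,571.24
TC(tier 2, Q≈3,460.0) = $5,092,848.51
Minimum at tier 1 (EOQ₁): $5,082,571.24

$5,082,571.24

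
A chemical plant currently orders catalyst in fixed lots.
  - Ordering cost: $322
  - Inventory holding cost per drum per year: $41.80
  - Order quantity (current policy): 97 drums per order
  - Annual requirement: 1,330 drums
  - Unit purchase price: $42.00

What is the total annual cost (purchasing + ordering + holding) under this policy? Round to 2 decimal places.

Ordering: D/Q × S = 1,330/97 × $322 = $4,415.05
Holding:  Q/2 × H = 97/2 × $41.8 = $2,027.30
Purchase cost = D·C = 1,330 × 42 = $55,860.00
Total = $4,415.05 + $2,027.30 + $55,860.00 = $62,302.35

$62,302.35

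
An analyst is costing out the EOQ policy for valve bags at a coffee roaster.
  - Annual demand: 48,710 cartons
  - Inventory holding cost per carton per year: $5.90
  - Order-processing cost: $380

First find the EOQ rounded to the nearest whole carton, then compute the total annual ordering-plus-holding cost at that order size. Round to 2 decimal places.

$14,778.89

EOQ = √(2DS/H) = √(2 × 48,710 × 380 / 5.9)
    = √(6,274,508.47) ≈ 2,504.90 → Q = 2,505 cartons
Ordering: D/Q × S = 48,710/2,505 × $380 = $7,389.14
Holding:  Q/2 × H = 2,505/2 × $5.9 = $7,389.75
Total = $7,389.14 + $7,389.75 = $14,778.89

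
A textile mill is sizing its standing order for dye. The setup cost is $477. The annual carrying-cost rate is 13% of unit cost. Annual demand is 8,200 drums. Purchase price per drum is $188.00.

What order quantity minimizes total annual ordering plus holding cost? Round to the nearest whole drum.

566 drums

Carrying cost H = $188 × 13% = $24.4400/drum/yr
Optimal lot size Q* = (2 × 8,200 × $477 / $24.44)^½ ≈ 565.76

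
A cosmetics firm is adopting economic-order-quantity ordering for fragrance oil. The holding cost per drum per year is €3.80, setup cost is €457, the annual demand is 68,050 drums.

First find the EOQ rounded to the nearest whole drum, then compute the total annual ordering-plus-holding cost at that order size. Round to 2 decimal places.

2DS/H = 2·68,050·457/3.8 = 16,367,815.79
EOQ = √16,367,815.79 ≈ 4,045.72 → Q = 4,046 drums
Orders/yr = 68,050/4,046 = 16.819; ordering cost = 16.819 × €457 = €7,686.32
Average inventory = 4,046/2 = 2023; holding cost = 2023 × €3.8 = €7,687.40
Total = €7,686.32 + €7,687.40 = €15,373.72

€15,373.72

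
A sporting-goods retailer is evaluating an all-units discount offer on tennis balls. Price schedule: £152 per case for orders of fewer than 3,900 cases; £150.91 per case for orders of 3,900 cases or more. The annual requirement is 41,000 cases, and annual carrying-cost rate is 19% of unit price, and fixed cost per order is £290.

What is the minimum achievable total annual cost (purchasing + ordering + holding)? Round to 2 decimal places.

H₁ = 19%×£152 = £28.8800;  H₂ = 19%×£150.91 = £28.6729
EOQ₁ = √(2×41,000×290/28.8800) = 907.42  (< 3,900, feasible at tier 1)
EOQ₂ = √(2×41,000×290/28.6729) = 910.69  (< 3,900 → use Q = 3,900 at tier-2 price)
TC(tier 1 (EOQ₁), Q≈907.4) = £6,258,206.23
TC(tier 2, Q≈3,900.0) = £6,246,270.87
Minimum at tier 2: £6,246,270.87

£6,246,270.87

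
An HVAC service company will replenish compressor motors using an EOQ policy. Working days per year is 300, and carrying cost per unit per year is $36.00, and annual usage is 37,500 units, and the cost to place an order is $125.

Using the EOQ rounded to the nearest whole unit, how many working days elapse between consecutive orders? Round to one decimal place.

Optimal lot size Q* = (2 × 37,500 × $125 / $36)^½ ≈ 510.31 → Q = 510 units
T = Q/D × 300 days = 510/37,500 × 300 = 4.080 days

4.1 days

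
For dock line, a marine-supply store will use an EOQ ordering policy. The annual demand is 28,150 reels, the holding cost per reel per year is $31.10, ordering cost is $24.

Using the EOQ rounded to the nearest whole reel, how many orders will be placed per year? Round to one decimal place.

2DS/H = 2·28,150·24/31.1 = 43,446.95
EOQ = √43,446.95 ≈ 208.44 → Q = 208
Orders per year = D/Q = 28,150 / 208 = 135.337

135.3 orders per year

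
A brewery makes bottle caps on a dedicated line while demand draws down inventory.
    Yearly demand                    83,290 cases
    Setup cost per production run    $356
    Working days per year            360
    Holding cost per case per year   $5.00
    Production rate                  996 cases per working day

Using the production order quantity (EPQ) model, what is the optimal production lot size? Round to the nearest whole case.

d = 83,290/360 = 231.3611 cases/day;  effective holding cost H(1 − d/p) = 5·(1 − 231.3611/996) = 3.83855
Q* = √(2DS / H_eff) = √(2·83,290·356 / 3.83855) ≈ 3,930.55

3,931 cases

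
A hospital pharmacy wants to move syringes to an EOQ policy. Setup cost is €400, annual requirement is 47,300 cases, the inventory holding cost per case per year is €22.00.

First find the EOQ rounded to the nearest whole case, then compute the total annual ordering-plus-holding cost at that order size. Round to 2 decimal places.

€28,852.73

Optimal lot size Q* = (2 × 47,300 × €400 / €22)^½ ≈ 1,311.49 → Q = 1,311 cases
Ordering: D/Q × S = 47,300/1,311 × €400 = €14,431.73
Holding:  Q/2 × H = 1,311/2 × €22 = €14,421.00
Total = €14,431.73 + €14,421.00 = €28,852.73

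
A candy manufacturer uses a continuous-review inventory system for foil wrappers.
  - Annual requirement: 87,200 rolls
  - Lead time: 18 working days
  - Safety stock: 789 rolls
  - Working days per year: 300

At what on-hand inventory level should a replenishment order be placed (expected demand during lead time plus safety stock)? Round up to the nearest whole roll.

Daily demand d = 87,200 / 300 = 290.667 rolls/day
Demand during lead time = 290.667 × 18 = 5,232.00
Reorder point = 5,232.00 + 789 = 6,021.00 → round up

6,021 rolls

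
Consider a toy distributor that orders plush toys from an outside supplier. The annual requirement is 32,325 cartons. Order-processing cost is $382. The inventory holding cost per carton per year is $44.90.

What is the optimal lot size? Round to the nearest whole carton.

EOQ = √(2DS/H) = √(2 × 32,325 × 382 / 44.9)
    = √(550,028.95) ≈ 741.64

742 cartons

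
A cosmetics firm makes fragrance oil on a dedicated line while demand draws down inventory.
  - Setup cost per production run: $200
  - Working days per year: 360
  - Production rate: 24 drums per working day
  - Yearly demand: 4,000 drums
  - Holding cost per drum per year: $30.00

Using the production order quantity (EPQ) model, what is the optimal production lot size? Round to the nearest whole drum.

d = 4,000/360 = 11.1111 drums/day;  effective holding cost H(1 − d/p) = 30·(1 − 11.1111/24) = 16.11111
Q* = √(2DS / H_eff) = √(2·4,000·200 / 16.11111) ≈ 315.14

315 drums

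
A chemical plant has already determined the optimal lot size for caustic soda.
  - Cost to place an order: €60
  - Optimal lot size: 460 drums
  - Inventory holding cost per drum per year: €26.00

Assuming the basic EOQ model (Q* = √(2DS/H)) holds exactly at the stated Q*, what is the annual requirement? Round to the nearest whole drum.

45,847 drums per year

EOQ relation: Q² = 2DS/H, so rearrange for the unknown.
D = Q²H / (2S) = 460² × 26 / (2 × 60) = 45,846.67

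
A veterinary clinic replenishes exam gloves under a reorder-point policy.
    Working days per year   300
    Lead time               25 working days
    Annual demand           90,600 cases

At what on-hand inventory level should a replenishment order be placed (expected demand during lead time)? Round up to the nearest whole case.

Daily demand d = 90,600 / 300 = 302.000 cases/day
Demand during lead time = 302.000 × 25 = 7,550.00
Reorder point = 7,550.00 → round up

7,550 cases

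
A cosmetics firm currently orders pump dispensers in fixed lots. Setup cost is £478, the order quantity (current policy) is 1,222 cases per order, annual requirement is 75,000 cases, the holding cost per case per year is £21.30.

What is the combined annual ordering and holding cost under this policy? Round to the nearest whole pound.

Orders/yr = 75,000/1,222 = 61.375; ordering cost = 61.375 × £478 = £29,337.15
Average inventory = 1,222/2 = 611; holding cost = 611 × £21.3 = £13,014.30
Total = £29,337.15 + £13,014.30 = £42,351.45

£42,351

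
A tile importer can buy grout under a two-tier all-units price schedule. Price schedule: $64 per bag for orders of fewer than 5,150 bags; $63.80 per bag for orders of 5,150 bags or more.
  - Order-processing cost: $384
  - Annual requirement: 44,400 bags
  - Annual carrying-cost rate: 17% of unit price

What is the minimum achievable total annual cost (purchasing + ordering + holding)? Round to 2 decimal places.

H₁ = 17%×$64 = $10.8800;  H₂ = 17%×$63.80 = $10.8460
EOQ₁ = √(2×44,400×384/10.8800) = 1,770.34  (< 5,150, feasible at tier 1)
EOQ₂ = √(2×44,400×384/10.8460) = 1,773.12  (< 5,150 → use Q = 5,150 at tier-2 price)
TC(tier 1 (EOQ₁), Q≈1,770.3) = $2,860,861.34
TC(tier 2, Q≈5,150.0) = $2,863,959.05
Minimum at tier 1 (EOQ₁): $2,860,861.34

$2,860,861.34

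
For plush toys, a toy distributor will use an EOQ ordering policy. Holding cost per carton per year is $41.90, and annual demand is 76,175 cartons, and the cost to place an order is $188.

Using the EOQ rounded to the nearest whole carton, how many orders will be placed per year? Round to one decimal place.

92.1 orders per year

2DS/H = 2·76,175·188/41.9 = 683,575.18
EOQ = √683,575.18 ≈ 826.79 → Q = 827
Orders per year = D/Q = 76,175 / 827 = 92.110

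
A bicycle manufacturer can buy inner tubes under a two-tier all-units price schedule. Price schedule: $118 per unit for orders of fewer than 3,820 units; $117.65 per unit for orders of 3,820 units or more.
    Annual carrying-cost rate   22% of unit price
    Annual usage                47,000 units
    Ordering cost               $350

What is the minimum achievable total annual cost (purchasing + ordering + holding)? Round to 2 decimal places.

H₁ = 22%×$118 = $25.9600;  H₂ = 22%×$117.65 = $25.8830
EOQ₁ = √(2×47,000×350/25.9600) = 1,125.76  (< 3,820, feasible at tier 1)
EOQ₂ = √(2×47,000×350/25.8830) = 1,127.43  (< 3,820 → use Q = 3,820 at tier-2 price)
TC(tier 1 (EOQ₁), Q≈1,125.8) = $5,575,224.72
TC(tier 2, Q≈3,820.0) = $5,583,292.81
Minimum at tier 1 (EOQ₁): $5,575,224.72

$5,575,224.72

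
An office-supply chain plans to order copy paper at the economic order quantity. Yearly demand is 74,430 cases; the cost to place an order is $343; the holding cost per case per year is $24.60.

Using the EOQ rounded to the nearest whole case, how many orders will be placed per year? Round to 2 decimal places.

Optimal lot size Q* = (2 × 74,430 × $343 / $24.6)^½ ≈ 1,440.68 → Q = 1,441
Orders per year = D/Q = 74,430 / 1,441 = 51.652

51.65 orders per year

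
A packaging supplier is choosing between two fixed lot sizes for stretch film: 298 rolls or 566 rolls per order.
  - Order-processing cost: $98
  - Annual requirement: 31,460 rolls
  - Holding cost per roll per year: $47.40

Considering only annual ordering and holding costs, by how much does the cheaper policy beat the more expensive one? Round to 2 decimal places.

$1,452.83

For each Q, cost = (D/Q)·S + (Q/2)·H.
TC(298) = (31,460/298)×98 + (298/2)×47.4 = $17,408.51
TC(566) = (31,460/566)×98 + (566/2)×47.4 = $18,861.34
Lots of 298 are cheaper by $1,452.83.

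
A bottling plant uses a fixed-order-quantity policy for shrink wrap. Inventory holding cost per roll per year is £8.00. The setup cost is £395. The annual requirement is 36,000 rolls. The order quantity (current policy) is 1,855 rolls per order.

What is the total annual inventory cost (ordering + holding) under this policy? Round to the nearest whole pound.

Orders/yr = 36,000/1,855 = 19.407; ordering cost = 19.407 × £395 = £7,665.77
Average inventory = 1,855/2 = 927.5; holding cost = 927.5 × £8 = £7,420.00
Total = £7,665.77 + £7,420.00 = £15,085.77

£15,086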